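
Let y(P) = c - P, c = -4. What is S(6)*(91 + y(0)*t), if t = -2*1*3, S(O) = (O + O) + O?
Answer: 2070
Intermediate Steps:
y(P) = -4 - P
S(O) = 3*O (S(O) = 2*O + O = 3*O)
t = -6 (t = -2*3 = -6)
S(6)*(91 + y(0)*t) = (3*6)*(91 + (-4 - 1*0)*(-6)) = 18*(91 + (-4 + 0)*(-6)) = 18*(91 - 4*(-6)) = 18*(91 + 24) = 18*115 = 2070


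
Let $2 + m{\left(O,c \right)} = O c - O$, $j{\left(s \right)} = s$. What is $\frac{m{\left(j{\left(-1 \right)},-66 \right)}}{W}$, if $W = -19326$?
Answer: $- \frac{65}{19326} \approx -0.0033633$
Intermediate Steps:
$m{\left(O,c \right)} = -2 - O + O c$ ($m{\left(O,c \right)} = -2 + \left(O c - O\right) = -2 + \left(- O + O c\right) = -2 - O + O c$)
$\frac{m{\left(j{\left(-1 \right)},-66 \right)}}{W} = \frac{-2 - -1 - -66}{-19326} = \left(-2 + 1 + 66\right) \left(- \frac{1}{19326}\right) = 65 \left(- \frac{1}{19326}\right) = - \frac{65}{19326}$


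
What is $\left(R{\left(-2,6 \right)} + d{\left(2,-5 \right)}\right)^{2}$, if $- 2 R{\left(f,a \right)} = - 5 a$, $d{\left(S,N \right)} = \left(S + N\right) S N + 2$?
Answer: $2209$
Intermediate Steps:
$d{\left(S,N \right)} = 2 + N S \left(N + S\right)$ ($d{\left(S,N \right)} = \left(N + S\right) S N + 2 = S \left(N + S\right) N + 2 = N S \left(N + S\right) + 2 = 2 + N S \left(N + S\right)$)
$R{\left(f,a \right)} = \frac{5 a}{2}$ ($R{\left(f,a \right)} = - \frac{\left(-5\right) a}{2} = \frac{5 a}{2}$)
$\left(R{\left(-2,6 \right)} + d{\left(2,-5 \right)}\right)^{2} = \left(\frac{5}{2} \cdot 6 + \left(2 - 5 \cdot 2^{2} + 2 \left(-5\right)^{2}\right)\right)^{2} = \left(15 + \left(2 - 20 + 2 \cdot 25\right)\right)^{2} = \left(15 + \left(2 - 20 + 50\right)\right)^{2} = \left(15 + 32\right)^{2} = 47^{2} = 2209$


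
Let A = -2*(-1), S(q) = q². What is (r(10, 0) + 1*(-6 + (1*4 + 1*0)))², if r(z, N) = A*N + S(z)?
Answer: 9604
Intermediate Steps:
A = 2
r(z, N) = z² + 2*N (r(z, N) = 2*N + z² = z² + 2*N)
(r(10, 0) + 1*(-6 + (1*4 + 1*0)))² = ((10² + 2*0) + 1*(-6 + (1*4 + 1*0)))² = ((100 + 0) + 1*(-6 + (4 + 0)))² = (100 + 1*(-6 + 4))² = (100 + 1*(-2))² = (100 - 2)² = 98² = 9604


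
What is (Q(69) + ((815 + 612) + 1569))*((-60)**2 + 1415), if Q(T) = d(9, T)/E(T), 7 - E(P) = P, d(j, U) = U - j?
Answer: 465622690/31 ≈ 1.5020e+7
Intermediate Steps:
E(P) = 7 - P
Q(T) = (-9 + T)/(7 - T) (Q(T) = (T - 1*9)/(7 - T) = (T - 9)/(7 - T) = (-9 + T)/(7 - T))
(Q(69) + ((815 + 612) + 1569))*((-60)**2 + 1415) = ((9 - 1*69)/(-7 + 69) + ((815 + 612) + 1569))*((-60)**2 + 1415) = ((9 - 69)/62 + (1427 + 1569))*(3600 + 1415) = ((1/62)*(-60) + 2996)*5015 = (-30/31 + 2996)*5015 = (92846/31)*5015 = 465622690/31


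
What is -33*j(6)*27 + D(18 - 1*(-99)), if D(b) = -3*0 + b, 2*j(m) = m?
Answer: -2556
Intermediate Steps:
j(m) = m/2
D(b) = b (D(b) = 0 + b = b)
-33*j(6)*27 + D(18 - 1*(-99)) = -33*6/2*27 + (18 - 1*(-99)) = -33*3*27 + (18 + 99) = -99*27 + 117 = -2673 + 117 = -2556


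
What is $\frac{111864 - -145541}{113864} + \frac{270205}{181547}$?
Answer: $\frac{77497727655}{20671667608} \approx 3.749$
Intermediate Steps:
$\frac{111864 - -145541}{113864} + \frac{270205}{181547} = \left(111864 + 145541\right) \frac{1}{113864} + 270205 \cdot \frac{1}{181547} = 257405 \cdot \frac{1}{113864} + \frac{270205}{181547} = \frac{257405}{113864} + \frac{270205}{181547} = \frac{77497727655}{20671667608}$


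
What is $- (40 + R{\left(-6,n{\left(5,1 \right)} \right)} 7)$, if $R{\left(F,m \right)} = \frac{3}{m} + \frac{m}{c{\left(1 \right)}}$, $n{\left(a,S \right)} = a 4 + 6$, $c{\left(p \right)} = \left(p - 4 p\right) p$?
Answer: $\frac{1549}{78} \approx 19.859$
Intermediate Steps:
$c{\left(p \right)} = - 3 p^{2}$ ($c{\left(p \right)} = - 3 p p = - 3 p^{2}$)
$n{\left(a,S \right)} = 6 + 4 a$ ($n{\left(a,S \right)} = 4 a + 6 = 6 + 4 a$)
$R{\left(F,m \right)} = \frac{3}{m} - \frac{m}{3}$ ($R{\left(F,m \right)} = \frac{3}{m} + \frac{m}{\left(-3\right) 1^{2}} = \frac{3}{m} + \frac{m}{\left(-3\right) 1} = \frac{3}{m} + \frac{m}{-3} = \frac{3}{m} + m \left(- \frac{1}{3}\right) = \frac{3}{m} - \frac{m}{3}$)
$- (40 + R{\left(-6,n{\left(5,1 \right)} \right)} 7) = - (40 + \left(\frac{3}{6 + 4 \cdot 5} - \frac{6 + 4 \cdot 5}{3}\right) 7) = - (40 + \left(\frac{3}{6 + 20} - \frac{6 + 20}{3}\right) 7) = - (40 + \left(\frac{3}{26} - \frac{26}{3}\right) 7) = - (40 - \frac{4669}{78}) = \left(-1\right) \left(- \frac{1549}{78}\right) = \frac{1549}{78}$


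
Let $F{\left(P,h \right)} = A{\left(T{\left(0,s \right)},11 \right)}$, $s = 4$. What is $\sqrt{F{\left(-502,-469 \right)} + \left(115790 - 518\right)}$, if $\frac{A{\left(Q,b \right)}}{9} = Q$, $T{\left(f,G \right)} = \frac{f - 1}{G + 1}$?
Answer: $\frac{3 \sqrt{320195}}{5} \approx 339.51$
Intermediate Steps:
$T{\left(f,G \right)} = \frac{-1 + f}{1 + G}$
$A{\left(Q,b \right)} = 9 Q$
$F{\left(P,h \right)} = - \frac{9}{5}$ ($F{\left(P,h \right)} = 9 \frac{-1 + 0}{1 + 4} = 9 \cdot \frac{1}{5} \left(-1\right) = 9 \left(- \frac{1}{5}\right) = - \frac{9}{5}$)
$\sqrt{F{\left(-502,-469 \right)} + \left(115790 - 518\right)} = \sqrt{- \frac{9}{5} + \left(115790 - 518\right)} = \sqrt{- \frac{9}{5} + 115272} = \sqrt{\frac{576351}{5}} = \frac{3 \sqrt{320195}}{5}$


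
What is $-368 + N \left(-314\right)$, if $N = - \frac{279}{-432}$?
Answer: $- \frac{13699}{24} \approx -570.79$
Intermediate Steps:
$N = \frac{31}{48}$ ($N = \left(-279\right) \left(- \frac{1}{432}\right) = \frac{31}{48} \approx 0.64583$)
$-368 + N \left(-314\right) = -368 + \frac{31}{48} \left(-314\right) = -368 - \frac{4867}{24} = - \frac{13699}{24}$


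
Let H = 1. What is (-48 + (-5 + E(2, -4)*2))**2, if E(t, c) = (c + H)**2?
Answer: 1225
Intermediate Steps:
E(t, c) = (1 + c)**2 (E(t, c) = (c + 1)**2 = (1 + c)**2)
(-48 + (-5 + E(2, -4)*2))**2 = (-48 + (-5 + (1 - 4)**2*2))**2 = (-48 + (-5 + (-3)**2*2))**2 = (-48 + (-5 + 9*2))**2 = (-48 + (-5 + 18))**2 = (-48 + 13)**2 = (-35)**2 = 1225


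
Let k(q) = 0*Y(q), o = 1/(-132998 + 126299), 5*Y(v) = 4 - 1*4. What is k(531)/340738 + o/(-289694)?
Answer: 1/1940660106 ≈ 5.1529e-10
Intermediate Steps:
Y(v) = 0 (Y(v) = (4 - 1*4)/5 = (4 - 4)/5 = (1/5)*0 = 0)
o = -1/6699 (o = 1/(-6699) = -1/6699 ≈ -0.00014928)
k(q) = 0 (k(q) = 0*0 = 0)
k(531)/340738 + o/(-289694) = 0/340738 - 1/6699/(-289694) = 0*(1/340738) - 1/6699*(-1/289694) = 0 + 1/1940660106 = 1/1940660106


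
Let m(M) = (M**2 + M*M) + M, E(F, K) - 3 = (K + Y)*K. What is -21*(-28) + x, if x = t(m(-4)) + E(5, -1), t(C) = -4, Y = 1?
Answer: 587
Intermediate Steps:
E(F, K) = 3 + K*(1 + K) (E(F, K) = 3 + (K + 1)*K = 3 + (1 + K)*K = 3 + K*(1 + K))
m(M) = M + 2*M**2 (m(M) = (M**2 + M**2) + M = 2*M**2 + M = M + 2*M**2)
x = -1 (x = -4 + (3 - 1 + (-1)**2) = -4 + (3 - 1 + 1) = -4 + 3 = -1)
-21*(-28) + x = -21*(-28) - 1 = 588 - 1 = 587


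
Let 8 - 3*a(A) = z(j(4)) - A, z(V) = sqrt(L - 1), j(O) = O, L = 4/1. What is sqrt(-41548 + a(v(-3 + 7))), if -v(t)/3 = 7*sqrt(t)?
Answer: sqrt(-374034 - 3*sqrt(3))/3 ≈ 203.86*I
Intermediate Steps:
L = 4 (L = 4*1 = 4)
v(t) = -21*sqrt(t)
z(V) = sqrt(3) (z(V) = sqrt(4 - 1) = sqrt(3))
a(A) = 8/3 - sqrt(3)/3 + A/3 (a(A) = 8/3 - (sqrt(3) - A)/3 = 8/3 + (-sqrt(3)/3 + A/3) = 8/3 - sqrt(3)/3 + A/3)
sqrt(-41548 + a(v(-3 + 7))) = sqrt(-41548 + (8/3 - sqrt(3)/3 + (-21*sqrt(-3 + 7))/3)) = sqrt(-41548 + (8/3 - sqrt(3)/3 + (-21*sqrt(4))/3)) = sqrt(-41548 + (8/3 - sqrt(3)/3 + (-21*2)/3)) = sqrt(-41548 + (8/3 - sqrt(3)/3 + (1/3)*(-42))) = sqrt(-41548 + (8/3 - sqrt(3)/3 - 14)) = sqrt(-41548 + (-34/3 - sqrt(3)/3)) = sqrt(-124678/3 - sqrt(3)/3)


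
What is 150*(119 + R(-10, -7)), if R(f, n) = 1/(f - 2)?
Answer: 35675/2 ≈ 17838.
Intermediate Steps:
R(f, n) = 1/(-2 + f)
150*(119 + R(-10, -7)) = 150*(119 + 1/(-2 - 10)) = 150*(119 + 1/(-12)) = 150*(119 - 1/12) = 150*(1427/12) = 35675/2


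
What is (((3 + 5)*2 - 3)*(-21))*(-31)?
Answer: 8463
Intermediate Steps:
(((3 + 5)*2 - 3)*(-21))*(-31) = ((8*2 - 3)*(-21))*(-31) = ((16 - 3)*(-21))*(-31) = (13*(-21))*(-31) = -273*(-31) = 8463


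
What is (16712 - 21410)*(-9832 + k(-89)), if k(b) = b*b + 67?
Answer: 8663112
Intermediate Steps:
k(b) = 67 + b² (k(b) = b² + 67 = 67 + b²)
(16712 - 21410)*(-9832 + k(-89)) = (16712 - 21410)*(-9832 + (67 + (-89)²)) = -4698*(-9832 + (67 + 7921)) = -4698*(-9832 + 7988) = -4698*(-1844) = 8663112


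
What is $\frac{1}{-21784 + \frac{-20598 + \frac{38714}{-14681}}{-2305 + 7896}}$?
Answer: $- \frac{82081471}{1788365202216} \approx -4.5897 \cdot 10^{-5}$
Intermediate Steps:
$\frac{1}{-21784 + \frac{-20598 + \frac{38714}{-14681}}{-2305 + 7896}} = \frac{1}{-21784 + \frac{-20598 + 38714 \left(- \frac{1}{14681}\right)}{5591}} = \frac{1}{-21784 + \left(-20598 - \frac{38714}{14681}\right) \frac{1}{5591}} = \frac{1}{-21784 - \frac{302437952}{82081471}} = \frac{1}{- \frac{1788365202216}{82081471}} = - \frac{82081471}{1788365202216}$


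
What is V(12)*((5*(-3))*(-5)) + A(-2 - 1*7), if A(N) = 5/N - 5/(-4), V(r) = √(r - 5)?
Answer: 25/36 + 75*√7 ≈ 199.13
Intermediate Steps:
V(r) = √(-5 + r)
A(N) = 5/4 + 5/N (A(N) = 5/N - 5*(-¼) = 5/N + 5/4 = 5/4 + 5/N)
V(12)*((5*(-3))*(-5)) + A(-2 - 1*7) = √(-5 + 12)*((5*(-3))*(-5)) + (5/4 + 5/(-2 - 1*7)) = √7*(-15*(-5)) + (5/4 + 5/(-2 - 7)) = √7*75 + (5/4 + 5/(-9)) = 75*√7 + (5/4 + 5*(-⅑)) = 75*√7 + (5/4 - 5/9) = 75*√7 + 25/36 = 25/36 + 75*√7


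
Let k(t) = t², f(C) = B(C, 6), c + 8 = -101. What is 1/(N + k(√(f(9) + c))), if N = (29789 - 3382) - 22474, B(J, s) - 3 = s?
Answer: 1/3833 ≈ 0.00026089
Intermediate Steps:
c = -109 (c = -8 - 101 = -109)
B(J, s) = 3 + s
f(C) = 9 (f(C) = 3 + 6 = 9)
N = 3933 (N = 26407 - 22474 = 3933)
1/(N + k(√(f(9) + c))) = 1/(3933 + (√(9 - 109))²) = 1/(3933 + (√(-100))²) = 1/(3933 + (10*I)²) = 1/(3933 - 100) = 1/3833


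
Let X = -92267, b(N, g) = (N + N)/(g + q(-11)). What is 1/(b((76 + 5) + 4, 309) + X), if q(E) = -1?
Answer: -154/14209033 ≈ -1.0838e-5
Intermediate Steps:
b(N, g) = 2*N/(-1 + g) (b(N, g) = (N + N)/(g - 1) = (2*N)/(-1 + g) = 2*N/(-1 + g))
1/(b((76 + 5) + 4, 309) + X) = 1/(2*((76 + 5) + 4)/(-1 + 309) - 92267) = 1/(2*(81 + 4)/308 - 92267) = 1/(2*85*(1/308) - 92267) = 1/(85/154 - 92267) = 1/(-14209033/154) = -154/14209033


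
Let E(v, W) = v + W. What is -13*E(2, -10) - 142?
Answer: -38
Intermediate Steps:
E(v, W) = W + v
-13*E(2, -10) - 142 = -13*(-10 + 2) - 142 = -13*(-8) - 142 = 104 - 142 = -38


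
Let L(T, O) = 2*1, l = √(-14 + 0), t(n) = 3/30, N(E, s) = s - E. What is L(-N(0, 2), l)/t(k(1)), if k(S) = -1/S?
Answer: 20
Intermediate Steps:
t(n) = ⅒ (t(n) = 3*(1/30) = ⅒)
l = I*√14 (l = √(-14) = I*√14 ≈ 3.7417*I)
L(T, O) = 2
L(-N(0, 2), l)/t(k(1)) = 2/(⅒) = 2*10 = 20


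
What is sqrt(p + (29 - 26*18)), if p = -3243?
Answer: I*sqrt(3682) ≈ 60.68*I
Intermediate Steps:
sqrt(p + (29 - 26*18)) = sqrt(-3243 + (29 - 26*18)) = sqrt(-3243 + (29 - 468)) = sqrt(-3243 - 439) = sqrt(-3682) = I*sqrt(3682)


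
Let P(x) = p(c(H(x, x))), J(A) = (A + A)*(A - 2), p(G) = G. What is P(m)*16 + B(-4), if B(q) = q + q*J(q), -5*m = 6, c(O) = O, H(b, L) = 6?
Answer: -100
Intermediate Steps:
m = -6/5 (m = -⅕*6 = -6/5 ≈ -1.2000)
J(A) = 2*A*(-2 + A) (J(A) = (2*A)*(-2 + A) = 2*A*(-2 + A))
P(x) = 6
B(q) = q + 2*q²*(-2 + q) (B(q) = q + q*(2*q*(-2 + q)) = q + 2*q²*(-2 + q))
P(m)*16 + B(-4) = 6*16 - 4*(1 + 2*(-4)*(-2 - 4)) = 96 - 4*(1 + 2*(-4)*(-6)) = 96 - 4*(1 + 48) = 96 - 4*49 = 96 - 196 = -100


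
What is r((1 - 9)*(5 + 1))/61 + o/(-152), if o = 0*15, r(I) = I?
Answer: -48/61 ≈ -0.78689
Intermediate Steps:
o = 0
r((1 - 9)*(5 + 1))/61 + o/(-152) = ((1 - 9)*(5 + 1))/61 + 0/(-152) = -8*6*(1/61) + 0*(-1/152) = -48*1/61 + 0 = -48/61 + 0 = -48/61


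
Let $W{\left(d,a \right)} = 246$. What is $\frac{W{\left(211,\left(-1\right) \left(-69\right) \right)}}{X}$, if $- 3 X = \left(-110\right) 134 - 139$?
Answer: $\frac{738}{14879} \approx 0.0496$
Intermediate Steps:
$X = \frac{14879}{3}$ ($X = - \frac{\left(-110\right) 134 - 139}{3} = - \frac{-14740 - 139}{3} = \left(- \frac{1}{3}\right) \left(-14879\right) = \frac{14879}{3} \approx 4959.7$)
$\frac{W{\left(211,\left(-1\right) \left(-69\right) \right)}}{X} = \frac{246}{\frac{14879}{3}} = 246 \cdot \frac{3}{14879} = \frac{738}{14879}$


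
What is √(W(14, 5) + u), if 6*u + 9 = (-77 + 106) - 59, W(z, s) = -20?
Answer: I*√106/2 ≈ 5.1478*I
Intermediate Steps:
u = -13/2 (u = -3/2 + ((-77 + 106) - 59)/6 = -3/2 + (29 - 59)/6 = -3/2 + (⅙)*(-30) = -3/2 - 5 = -13/2 ≈ -6.5000)
√(W(14, 5) + u) = √(-20 - 13/2) = √(-53/2) = I*√106/2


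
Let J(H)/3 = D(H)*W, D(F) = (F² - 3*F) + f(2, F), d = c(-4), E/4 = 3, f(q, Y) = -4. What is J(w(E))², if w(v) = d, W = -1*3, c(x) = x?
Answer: 46656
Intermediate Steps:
E = 12 (E = 4*3 = 12)
d = -4
D(F) = -4 + F² - 3*F (D(F) = (F² - 3*F) - 4 = -4 + F² - 3*F)
W = -3
w(v) = -4
J(H) = 36 - 9*H² + 27*H (J(H) = 3*((-4 + H² - 3*H)*(-3)) = 3*(12 - 3*H² + 9*H) = 36 - 9*H² + 27*H)
J(w(E))² = (36 - 9*(-4)² + 27*(-4))² = (36 - 9*16 - 108)² = (36 - 144 - 108)² = (-216)² = 46656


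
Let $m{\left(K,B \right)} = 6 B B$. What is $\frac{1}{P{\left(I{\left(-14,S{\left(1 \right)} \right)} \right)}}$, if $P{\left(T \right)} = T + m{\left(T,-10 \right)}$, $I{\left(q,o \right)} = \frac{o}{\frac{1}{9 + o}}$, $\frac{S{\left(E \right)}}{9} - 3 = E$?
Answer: $\frac{1}{2220} \approx 0.00045045$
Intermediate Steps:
$m{\left(K,B \right)} = 6 B^{2}$
$S{\left(E \right)} = 27 + 9 E$
$I{\left(q,o \right)} = o \left(9 + o\right)$
$P{\left(T \right)} = 600 + T$ ($P{\left(T \right)} = T + 6 \left(-10\right)^{2} = T + 6 \cdot 100 = T + 600 = 600 + T$)
$\frac{1}{P{\left(I{\left(-14,S{\left(1 \right)} \right)} \right)}} = \frac{1}{600 + \left(27 + 9 \cdot 1\right) \left(9 + \left(27 + 9 \cdot 1\right)\right)} = \frac{1}{600 + \left(27 + 9\right) \left(9 + \left(27 + 9\right)\right)} = \frac{1}{600 + 36 \left(9 + 36\right)} = \frac{1}{600 + 36 \cdot 45} = \frac{1}{600 + 1620} = \frac{1}{2220}$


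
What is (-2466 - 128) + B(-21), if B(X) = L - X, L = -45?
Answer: -2618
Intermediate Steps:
B(X) = -45 - X
(-2466 - 128) + B(-21) = (-2466 - 128) + (-45 - 1*(-21)) = -2594 + (-45 + 21) = -2594 - 24 = -2618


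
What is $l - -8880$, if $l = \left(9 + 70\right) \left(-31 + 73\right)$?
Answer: $12198$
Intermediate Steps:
$l = 3318$ ($l = 79 \cdot 42 = 3318$)
$l - -8880 = 3318 - -8880 = 3318 + 8880 = 12198$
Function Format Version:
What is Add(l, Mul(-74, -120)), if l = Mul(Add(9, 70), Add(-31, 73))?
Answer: 12198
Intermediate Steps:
l = 3318 (l = Mul(79, 42) = 3318)
Add(l, Mul(-74, -120)) = Add(3318, Mul(-74, -120)) = Add(3318, 8880) = 12198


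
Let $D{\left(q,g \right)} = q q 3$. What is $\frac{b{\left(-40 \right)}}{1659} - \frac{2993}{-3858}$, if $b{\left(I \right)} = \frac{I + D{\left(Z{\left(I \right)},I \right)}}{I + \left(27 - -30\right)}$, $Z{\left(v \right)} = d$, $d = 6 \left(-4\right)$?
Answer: $\frac{30307961}{36269058} \approx 0.83564$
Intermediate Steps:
$d = -24$
$Z{\left(v \right)} = -24$
$D{\left(q,g \right)} = 3 q^{2}$ ($D{\left(q,g \right)} = q^{2} \cdot 3 = 3 q^{2}$)
$b{\left(I \right)} = \frac{1728 + I}{57 + I}$ ($b{\left(I \right)} = \frac{I + 3 \left(-24\right)^{2}}{I + \left(27 - -30\right)} = \frac{I + 3 \cdot 576}{I + \left(27 + 30\right)} = \frac{I + 1728}{I + 57} = \frac{1728 + I}{57 + I}$)
$\frac{b{\left(-40 \right)}}{1659} - \frac{2993}{-3858} = \frac{\frac{1}{57 - 40} \left(1728 - 40\right)}{1659} - \frac{2993}{-3858} = \frac{1}{17} \cdot 1688 \cdot \frac{1}{1659} - - \frac{2993}{3858} = \frac{1}{17} \cdot 1688 \cdot \frac{1}{1659} + \frac{2993}{3858} = \frac{1688}{17} \cdot \frac{1}{1659} + \frac{2993}{3858} = \frac{1688}{28203} + \frac{2993}{3858} = \frac{30307961}{36269058}$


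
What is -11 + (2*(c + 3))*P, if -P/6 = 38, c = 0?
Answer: -1379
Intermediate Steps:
P = -228 (P = -6*38 = -228)
-11 + (2*(c + 3))*P = -11 + (2*(0 + 3))*(-228) = -11 + (2*3)*(-228) = -11 + 6*(-228) = -11 - 1368 = -1379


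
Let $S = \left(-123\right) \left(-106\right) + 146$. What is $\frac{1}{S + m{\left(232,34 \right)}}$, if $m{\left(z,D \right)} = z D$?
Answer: $\frac{1}{21072} \approx 4.7456 \cdot 10^{-5}$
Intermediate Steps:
$m{\left(z,D \right)} = D z$
$S = 13184$ ($S = 13038 + 146 = 13184$)
$\frac{1}{S + m{\left(232,34 \right)}} = \frac{1}{13184 + 34 \cdot 232} = \frac{1}{13184 + 7888} = \frac{1}{21072}$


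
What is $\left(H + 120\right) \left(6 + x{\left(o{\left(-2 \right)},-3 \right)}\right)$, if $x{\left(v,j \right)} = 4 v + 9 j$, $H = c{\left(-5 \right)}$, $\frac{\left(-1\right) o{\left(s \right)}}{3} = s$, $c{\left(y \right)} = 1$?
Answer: $363$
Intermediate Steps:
$o{\left(s \right)} = - 3 s$
$H = 1$
$\left(H + 120\right) \left(6 + x{\left(o{\left(-2 \right)},-3 \right)}\right) = \left(1 + 120\right) \left(6 + \left(4 \left(\left(-3\right) \left(-2\right)\right) + 9 \left(-3\right)\right)\right) = 121 \left(6 + \left(4 \cdot 6 - 27\right)\right) = 121 \left(6 + \left(24 - 27\right)\right) = 121 \left(6 - 3\right) = 121 \cdot 3 = 363$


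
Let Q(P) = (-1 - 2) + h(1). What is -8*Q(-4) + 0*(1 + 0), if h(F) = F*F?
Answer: 16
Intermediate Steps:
h(F) = F**2
Q(P) = -2 (Q(P) = (-1 - 2) + 1**2 = -3 + 1 = -2)
-8*Q(-4) + 0*(1 + 0) = -8*(-2) + 0*(1 + 0) = 16 + 0*1 = 16 + 0 = 16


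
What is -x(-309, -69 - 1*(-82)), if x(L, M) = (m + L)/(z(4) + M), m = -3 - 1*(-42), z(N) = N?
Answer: 270/17 ≈ 15.882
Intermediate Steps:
m = 39 (m = -3 + 42 = 39)
x(L, M) = (39 + L)/(4 + M)
-x(-309, -69 - 1*(-82)) = -(39 - 309)/(4 + (-69 - 1*(-82))) = -(-270)/(4 + (-69 + 82)) = -(-270)/(4 + 13) = -(-270)/17 = -1*(-270/17) = 270/17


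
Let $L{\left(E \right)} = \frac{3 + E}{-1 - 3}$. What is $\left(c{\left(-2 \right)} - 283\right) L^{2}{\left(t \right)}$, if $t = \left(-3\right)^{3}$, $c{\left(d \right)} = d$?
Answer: $-10260$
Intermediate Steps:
$t = -27$
$L{\left(E \right)} = - \frac{3}{4} - \frac{E}{4}$ ($L{\left(E \right)} = \frac{3 + E}{-4} = \left(3 + E\right) \left(- \frac{1}{4}\right) = - \frac{3}{4} - \frac{E}{4}$)
$\left(c{\left(-2 \right)} - 283\right) L^{2}{\left(t \right)} = \left(-2 - 283\right) \left(- \frac{3}{4} - - \frac{27}{4}\right)^{2} = - 285 \left(- \frac{3}{4} + \frac{27}{4}\right)^{2} = - 285 \cdot 6^{2} = \left(-285\right) 36 = -10260$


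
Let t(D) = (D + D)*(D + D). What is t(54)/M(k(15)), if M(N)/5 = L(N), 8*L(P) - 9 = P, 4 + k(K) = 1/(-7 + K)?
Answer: 746496/205 ≈ 3641.4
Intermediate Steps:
k(K) = -4 + 1/(-7 + K)
L(P) = 9/8 + P/8
M(N) = 45/8 + 5*N/8 (M(N) = 5*(9/8 + N/8) = 45/8 + 5*N/8)
t(D) = 4*D² (t(D) = (2*D)*(2*D) = 4*D²)
t(54)/M(k(15)) = (4*54²)/(45/8 + 5*((29 - 4*15)/(-7 + 15))/8) = (4*2916)/(45/8 + 5*((29 - 60)/8)/8) = 11664/(45/8 + 5*((⅛)*(-31))/8) = 11664/(45/8 + (5/8)*(-31/8)) = 11664/(45/8 - 155/64) = 11664/(205/64) = 11664*(64/205) = 746496/205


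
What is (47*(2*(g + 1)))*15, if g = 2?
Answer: 4230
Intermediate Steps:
(47*(2*(g + 1)))*15 = (47*(2*(2 + 1)))*15 = (47*(2*3))*15 = (47*6)*15 = 282*15 = 4230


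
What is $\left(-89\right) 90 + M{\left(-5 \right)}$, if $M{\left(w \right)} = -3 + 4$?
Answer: $-8009$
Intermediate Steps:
$M{\left(w \right)} = 1$
$\left(-89\right) 90 + M{\left(-5 \right)} = \left(-89\right) 90 + 1 = -8010 + 1 = -8009$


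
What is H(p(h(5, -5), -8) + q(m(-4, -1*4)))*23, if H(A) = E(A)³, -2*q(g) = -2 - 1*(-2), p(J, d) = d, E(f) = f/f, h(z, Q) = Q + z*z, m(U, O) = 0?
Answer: 23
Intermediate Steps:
h(z, Q) = Q + z²
E(f) = 1
q(g) = 0 (q(g) = -(-2 - 1*(-2))/2 = -(-2 + 2)/2 = -½*0 = 0)
H(A) = 1 (H(A) = 1³ = 1)
H(p(h(5, -5), -8) + q(m(-4, -1*4)))*23 = 1*23 = 23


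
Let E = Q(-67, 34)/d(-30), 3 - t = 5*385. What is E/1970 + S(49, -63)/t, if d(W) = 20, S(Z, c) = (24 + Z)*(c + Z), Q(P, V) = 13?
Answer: 20145893/37863400 ≈ 0.53207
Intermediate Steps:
S(Z, c) = (24 + Z)*(Z + c)
t = -1922 (t = 3 - 5*385 = 3 - 1*1925 = 3 - 1925 = -1922)
E = 13/20 ≈ 0.65000
E/1970 + S(49, -63)/t = (13/20)/1970 + (49² + 24*49 + 24*(-63) + 49*(-63))/(-1922) = (13/20)*(1/1970) + (2401 + 1176 - 1512 - 3087)*(-1/1922) = 13/39400 - 1022*(-1/1922) = 13/39400 + 511/961 = 20145893/37863400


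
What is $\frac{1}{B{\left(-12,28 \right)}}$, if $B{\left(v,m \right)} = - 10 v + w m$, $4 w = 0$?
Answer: $\frac{1}{120} \approx 0.0083333$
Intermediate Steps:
$w = 0$ ($w = \frac{1}{4} \cdot 0 = 0$)
$B{\left(v,m \right)} = - 10 v$ ($B{\left(v,m \right)} = - 10 v + 0 m = - 10 v + 0 = - 10 v$)
$\frac{1}{B{\left(-12,28 \right)}} = \frac{1}{\left(-10\right) \left(-12\right)} = \frac{1}{120}$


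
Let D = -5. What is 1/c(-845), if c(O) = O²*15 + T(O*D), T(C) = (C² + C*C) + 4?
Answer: 1/46411629 ≈ 2.1546e-8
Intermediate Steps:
T(C) = 4 + 2*C² (T(C) = (C² + C²) + 4 = 2*C² + 4 = 4 + 2*C²)
c(O) = 4 + 65*O² (c(O) = O²*15 + (4 + 2*(O*(-5))²) = 15*O² + (4 + 2*(-5*O)²) = 15*O² + (4 + 2*(25*O²)) = 15*O² + (4 + 50*O²) = 4 + 65*O²)
1/c(-845) = 1/(4 + 65*(-845)²) = 1/(4 + 65*714025) = 1/(4 + 46411625) = 1/46411629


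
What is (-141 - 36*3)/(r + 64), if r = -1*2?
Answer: -249/62 ≈ -4.0161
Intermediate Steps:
r = -2
(-141 - 36*3)/(r + 64) = (-141 - 36*3)/(-2 + 64) = (-141 - 108)/62 = -249*1/62 = -249/62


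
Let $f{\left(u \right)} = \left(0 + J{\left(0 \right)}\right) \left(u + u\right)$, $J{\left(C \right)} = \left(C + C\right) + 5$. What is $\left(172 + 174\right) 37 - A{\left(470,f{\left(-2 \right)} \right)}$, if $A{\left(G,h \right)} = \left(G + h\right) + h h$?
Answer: $11952$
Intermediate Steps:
$J{\left(C \right)} = 5 + 2 C$ ($J{\left(C \right)} = 2 C + 5 = 5 + 2 C$)
$f{\left(u \right)} = 10 u$ ($f{\left(u \right)} = \left(0 + \left(5 + 2 \cdot 0\right)\right) \left(u + u\right) = \left(0 + \left(5 + 0\right)\right) 2 u = \left(0 + 5\right) 2 u = 5 \cdot 2 u = 10 u$)
$A{\left(G,h \right)} = G + h + h^{2}$ ($A{\left(G,h \right)} = \left(G + h\right) + h^{2} = G + h + h^{2}$)
$\left(172 + 174\right) 37 - A{\left(470,f{\left(-2 \right)} \right)} = \left(172 + 174\right) 37 - \left(470 + 10 \left(-2\right) + \left(10 \left(-2\right)\right)^{2}\right) = 346 \cdot 37 - \left(470 - 20 + \left(-20\right)^{2}\right) = 12802 - \left(470 - 20 + 400\right) = 12802 - 850 = 11952$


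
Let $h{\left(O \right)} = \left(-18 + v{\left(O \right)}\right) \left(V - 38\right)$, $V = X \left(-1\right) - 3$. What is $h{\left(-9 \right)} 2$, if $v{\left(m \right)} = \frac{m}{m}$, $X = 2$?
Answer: $1462$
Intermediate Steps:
$V = -5$ ($V = 2 \left(-1\right) - 3 = -2 - 3 = -5$)
$v{\left(m \right)} = 1$
$h{\left(O \right)} = 731$ ($h{\left(O \right)} = \left(-18 + 1\right) \left(-5 - 38\right) = \left(-17\right) \left(-43\right) = 731$)
$h{\left(-9 \right)} 2 = 731 \cdot 2 = 1462$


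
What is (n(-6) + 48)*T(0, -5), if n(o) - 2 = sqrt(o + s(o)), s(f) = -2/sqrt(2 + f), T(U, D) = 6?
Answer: 300 + 6*sqrt(-6 + I) ≈ 301.22 + 14.748*I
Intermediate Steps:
s(f) = -2/sqrt(2 + f)
n(o) = 2 + sqrt(o - 2/sqrt(2 + o))
(n(-6) + 48)*T(0, -5) = ((2 + sqrt(-6 - 2/sqrt(2 - 6))) + 48)*6 = ((2 + sqrt(-6 - (-1)*I)) + 48)*6 = ((2 + sqrt(-6 + I)) + 48)*6 = (50 + sqrt(-6 + I))*6 = 300 + 6*sqrt(-6 + I)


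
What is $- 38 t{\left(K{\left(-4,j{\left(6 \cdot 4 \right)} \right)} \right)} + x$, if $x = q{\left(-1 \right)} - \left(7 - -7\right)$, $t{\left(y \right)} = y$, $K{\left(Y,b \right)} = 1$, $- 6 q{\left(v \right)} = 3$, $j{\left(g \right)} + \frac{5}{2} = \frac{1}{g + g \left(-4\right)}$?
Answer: $- \frac{105}{2} \approx -52.5$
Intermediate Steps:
$j{\left(g \right)} = - \frac{5}{2} - \frac{1}{3 g}$ ($j{\left(g \right)} = - \frac{5}{2} + \frac{1}{g + g \left(-4\right)} = - \frac{5}{2} + \frac{1}{g - 4 g} = - \frac{5}{2} + \frac{1}{\left(-3\right) g} = - \frac{5}{2} - \frac{1}{3 g}$)
$q{\left(v \right)} = - \frac{1}{2}$ ($q{\left(v \right)} = \left(- \frac{1}{6}\right) 3 = - \frac{1}{2}$)
$x = - \frac{29}{2}$ ($x = - \frac{1}{2} - \left(7 - -7\right) = - \frac{1}{2} - \left(7 + 7\right) = - \frac{1}{2} - 14 = - \frac{29}{2} \approx -14.5$)
$- 38 t{\left(K{\left(-4,j{\left(6 \cdot 4 \right)} \right)} \right)} + x = \left(-38\right) 1 - \frac{29}{2} = -38 - \frac{29}{2} = - \frac{105}{2}$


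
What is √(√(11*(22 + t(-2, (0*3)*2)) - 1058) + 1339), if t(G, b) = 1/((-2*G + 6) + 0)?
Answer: √(133900 + 10*I*√81490)/10 ≈ 36.594 + 0.39004*I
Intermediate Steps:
t(G, b) = 1/(6 - 2*G) (t(G, b) = 1/((6 - 2*G) + 0) = 1/(6 - 2*G))
√(√(11*(22 + t(-2, (0*3)*2)) - 1058) + 1339) = √(√(11*(22 - 1/(-6 + 2*(-2))) - 1058) + 1339) = √(√(11*(22 - 1/(-6 - 4)) - 1058) + 1339) = √(√(11*(22 - 1/(-10)) - 1058) + 1339) = √(√(11*(22 - 1*(-⅒)) - 1058) + 1339) = √(√(11*(22 + ⅒) - 1058) + 1339) = √(√(11*(221/10) - 1058) + 1339) = √(√(2431/10 - 1058) + 1339) = √(√(-8149/10) + 1339) = √(I*√81490/10 + 1339) = √(1339 + I*√81490/10)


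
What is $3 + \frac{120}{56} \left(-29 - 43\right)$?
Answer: $- \frac{1059}{7} \approx -151.29$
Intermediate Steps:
$3 + \frac{120}{56} \left(-29 - 43\right) = 3 + 120 \cdot \frac{1}{56} \left(-29 - 43\right) = 3 + \frac{15}{7} \left(-72\right) = 3 - \frac{1080}{7} = - \frac{1059}{7}$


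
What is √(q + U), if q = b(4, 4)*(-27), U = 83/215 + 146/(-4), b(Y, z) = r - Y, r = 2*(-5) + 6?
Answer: √33260930/430 ≈ 13.412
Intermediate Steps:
r = -4 (r = -10 + 6 = -4)
b(Y, z) = -4 - Y
U = -15529/430 (U = 83*(1/215) + 146*(-¼) = 83/215 - 73/2 = -15529/430 ≈ -36.114)
q = 216 (q = (-4 - 1*4)*(-27) = (-4 - 4)*(-27) = -8*(-27) = 216)
√(q + U) = √(216 - 15529/430) = √(77351/430) = √33260930/430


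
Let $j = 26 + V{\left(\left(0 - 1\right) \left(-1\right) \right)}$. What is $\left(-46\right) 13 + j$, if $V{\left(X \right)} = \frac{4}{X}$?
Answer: $-568$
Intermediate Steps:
$j = 30$ ($j = 26 + \frac{4}{\left(0 - 1\right) \left(-1\right)} = 26 + \frac{4}{\left(-1\right) \left(-1\right)} = 26 + \frac{4}{1} = 26 + 4 \cdot 1 = 26 + 4 = 30$)
$\left(-46\right) 13 + j = \left(-46\right) 13 + 30 = -598 + 30 = -568$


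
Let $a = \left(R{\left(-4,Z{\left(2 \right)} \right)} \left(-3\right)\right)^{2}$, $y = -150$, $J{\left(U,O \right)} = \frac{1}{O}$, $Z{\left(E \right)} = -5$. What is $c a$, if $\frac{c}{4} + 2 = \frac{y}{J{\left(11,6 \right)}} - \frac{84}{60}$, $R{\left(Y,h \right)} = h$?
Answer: $-813060$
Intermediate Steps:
$a = 225$ ($a = \left(\left(-5\right) \left(-3\right)\right)^{2} = 15^{2} = 225$)
$c = - \frac{18068}{5}$ ($c = -8 + 4 \left(- \frac{150}{\frac{1}{6}} - \frac{84}{60}\right) = -8 + 4 \left(- 150 \frac{1}{\frac{1}{6}} - \frac{7}{5}\right) = -8 + 4 \left(\left(-150\right) 6 - \frac{7}{5}\right) = -8 + 4 \left(-900 - \frac{7}{5}\right) = -8 + 4 \left(- \frac{4507}{5}\right) = -8 - \frac{18028}{5} = - \frac{18068}{5} \approx -3613.6$)
$c a = \left(- \frac{18068}{5}\right) 225 = -813060$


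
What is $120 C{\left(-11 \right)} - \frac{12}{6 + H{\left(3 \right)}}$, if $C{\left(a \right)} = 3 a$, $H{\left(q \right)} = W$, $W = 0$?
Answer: $-3962$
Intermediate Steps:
$H{\left(q \right)} = 0$
$120 C{\left(-11 \right)} - \frac{12}{6 + H{\left(3 \right)}} = 120 \cdot 3 \left(-11\right) - \frac{12}{6 + 0} = 120 \left(-33\right) - \frac{12}{6} = -3960 - 2 = -3962$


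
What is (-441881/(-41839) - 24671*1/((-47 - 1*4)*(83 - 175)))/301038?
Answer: 7489897/425153559096 ≈ 1.7617e-5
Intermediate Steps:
(-441881/(-41839) - 24671*1/((-47 - 1*4)*(83 - 175)))/301038 = (-441881*(-1/41839) - 24671*(-1/(92*(-47 - 4))))*(1/301038) = (3179/301 - 24671/((-51*(-92))))*(1/301038) = (3179/301 - 24671/4692)*(1/301038) = (7489897/1412292)*(1/301038) = 7489897/425153559096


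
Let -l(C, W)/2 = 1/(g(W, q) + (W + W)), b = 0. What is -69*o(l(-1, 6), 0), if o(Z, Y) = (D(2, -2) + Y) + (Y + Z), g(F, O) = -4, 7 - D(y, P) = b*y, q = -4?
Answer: -1863/4 ≈ -465.75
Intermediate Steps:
D(y, P) = 7 (D(y, P) = 7 - 0*y = 7 - 1*0 = 7 + 0 = 7)
l(C, W) = -2/(-4 + 2*W) (l(C, W) = -2/(-4 + (W + W)) = -2/(-4 + 2*W))
o(Z, Y) = 7 + Z + 2*Y (o(Z, Y) = (7 + Y) + (Y + Z) = 7 + Z + 2*Y)
-69*o(l(-1, 6), 0) = -69*(7 - 1/(-2 + 6) + 2*0) = -69*(7 - 1/4 + 0) = -69*(7 - 1*¼ + 0) = -69*(7 - ¼ + 0) = -69*27/4 = -1863/4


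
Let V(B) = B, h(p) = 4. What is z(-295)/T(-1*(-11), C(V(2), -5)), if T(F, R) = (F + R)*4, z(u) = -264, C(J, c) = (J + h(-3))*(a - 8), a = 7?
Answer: -66/5 ≈ -13.200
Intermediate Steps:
C(J, c) = -4 - J (C(J, c) = (J + 4)*(7 - 8) = (4 + J)*(-1) = -4 - J)
T(F, R) = 4*F + 4*R
z(-295)/T(-1*(-11), C(V(2), -5)) = -264/(4*(-1*(-11)) + 4*(-4 - 1*2)) = -264/(4*11 + 4*(-4 - 2)) = -264/(44 + 4*(-6)) = -264/(44 - 24) = -264/20 = -264*1/20 = -66/5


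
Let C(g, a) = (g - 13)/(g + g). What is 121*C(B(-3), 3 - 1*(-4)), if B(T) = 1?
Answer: -726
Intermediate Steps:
C(g, a) = (-13 + g)/(2*g) (C(g, a) = (-13 + g)/((2*g)) = (-13 + g)*(1/(2*g)) = (-13 + g)/(2*g))
121*C(B(-3), 3 - 1*(-4)) = 121*((½)*(-13 + 1)/1) = 121*((½)*1*(-12)) = 121*(-6) = -726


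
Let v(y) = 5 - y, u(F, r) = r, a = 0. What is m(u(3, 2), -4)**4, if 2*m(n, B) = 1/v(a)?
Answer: 1/10000 ≈ 0.00010000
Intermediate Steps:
m(n, B) = 1/10 (m(n, B) = 1/(2*(5 - 1*0)) = 1/(2*(5 + 0)) = (1/2)/5 = (1/2)*(1/5) = 1/10)
m(u(3, 2), -4)**4 = (1/10)**4 = 1/10000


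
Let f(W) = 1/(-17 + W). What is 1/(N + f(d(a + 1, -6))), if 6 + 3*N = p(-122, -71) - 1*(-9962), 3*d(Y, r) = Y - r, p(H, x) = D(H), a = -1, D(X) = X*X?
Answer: 15/124199 ≈ 0.00012077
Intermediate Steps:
D(X) = X²
p(H, x) = H²
d(Y, r) = -r/3 + Y/3 (d(Y, r) = (Y - r)/3 = -r/3 + Y/3)
N = 8280 (N = -2 + ((-122)² - 1*(-9962))/3 = -2 + (14884 + 9962)/3 = -2 + (⅓)*24846 = -2 + 8282 = 8280)
1/(N + f(d(a + 1, -6))) = 1/(8280 + 1/(-17 + (-⅓*(-6) + (-1 + 1)/3))) = 1/(8280 + 1/(-17 + (2 + (⅓)*0))) = 1/(8280 + 1/(-17 + (2 + 0))) = 1/(8280 + 1/(-17 + 2)) = 1/(8280 + 1/(-15)) = 1/(8280 - 1/15) = 1/(124199/15) = 15/124199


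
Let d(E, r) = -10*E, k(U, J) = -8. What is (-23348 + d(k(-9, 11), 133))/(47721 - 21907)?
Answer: -11634/12907 ≈ -0.90137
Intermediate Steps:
(-23348 + d(k(-9, 11), 133))/(47721 - 21907) = (-23348 - 10*(-8))/(47721 - 21907) = (-23348 + 80)/25814 = -23268*1/25814 = -11634/12907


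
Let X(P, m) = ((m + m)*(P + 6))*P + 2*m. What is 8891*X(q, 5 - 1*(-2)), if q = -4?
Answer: -871318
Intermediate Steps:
X(P, m) = 2*m + 2*P*m*(6 + P) (X(P, m) = ((2*m)*(6 + P))*P + 2*m = (2*m*(6 + P))*P + 2*m = 2*P*m*(6 + P) + 2*m = 2*m + 2*P*m*(6 + P))
8891*X(q, 5 - 1*(-2)) = 8891*(2*(5 - 1*(-2))*(1 + (-4)² + 6*(-4))) = 8891*(2*(5 + 2)*(1 + 16 - 24)) = 8891*(2*7*(-7)) = 8891*(-98) = -871318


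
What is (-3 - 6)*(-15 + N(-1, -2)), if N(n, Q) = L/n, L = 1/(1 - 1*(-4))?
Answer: 684/5 ≈ 136.80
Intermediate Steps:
L = ⅕ (L = 1/(1 + 4) = 1/5 = ⅕ ≈ 0.20000)
N(n, Q) = 1/(5*n)
(-3 - 6)*(-15 + N(-1, -2)) = (-3 - 6)*(-15 + (⅕)/(-1)) = -9*(-15 + (⅕)*(-1)) = -9*(-15 - ⅕) = -9*(-76/5) = 684/5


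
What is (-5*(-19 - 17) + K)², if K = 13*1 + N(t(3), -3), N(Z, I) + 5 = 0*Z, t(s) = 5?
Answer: 35344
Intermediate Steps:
N(Z, I) = -5 (N(Z, I) = -5 + 0*Z = -5 + 0 = -5)
K = 8 (K = 13*1 - 5 = 13 - 5 = 8)
(-5*(-19 - 17) + K)² = (-5*(-19 - 17) + 8)² = (-5*(-36) + 8)² = (180 + 8)² = 188² = 35344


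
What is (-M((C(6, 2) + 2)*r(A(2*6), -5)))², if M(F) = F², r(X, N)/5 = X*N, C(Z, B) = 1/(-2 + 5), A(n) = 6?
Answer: 15006250000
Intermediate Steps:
C(Z, B) = ⅓ (C(Z, B) = 1/3 = ⅓)
r(X, N) = 5*N*X (r(X, N) = 5*(X*N) = 5*(N*X) = 5*N*X)
(-M((C(6, 2) + 2)*r(A(2*6), -5)))² = (-((⅓ + 2)*(5*(-5)*6))²)² = (-((7/3)*(-150))²)² = (-1*(-350)²)² = (-1*122500)² = (-122500)² = 15006250000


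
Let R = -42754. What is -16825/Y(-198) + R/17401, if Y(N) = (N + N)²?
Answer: -6997283089/2728755216 ≈ -2.5643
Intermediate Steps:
Y(N) = 4*N² (Y(N) = (2*N)² = 4*N²)
-16825/Y(-198) + R/17401 = -16825/(4*(-198)²) - 42754/17401 = -16825/(4*39204) - 42754*1/17401 = -16825/156816 - 42754/17401 = -6997283089/2728755216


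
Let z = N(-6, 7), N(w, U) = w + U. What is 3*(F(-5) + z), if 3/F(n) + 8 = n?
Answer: 30/13 ≈ 2.3077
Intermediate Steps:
F(n) = 3/(-8 + n)
N(w, U) = U + w
z = 1 (z = 7 - 6 = 1)
3*(F(-5) + z) = 3*(3/(-8 - 5) + 1) = 3*(3/(-13) + 1) = 3*(3*(-1/13) + 1) = 3*(-3/13 + 1) = 3*(10/13) = 30/13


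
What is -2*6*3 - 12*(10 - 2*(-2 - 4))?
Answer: -300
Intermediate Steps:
-2*6*3 - 12*(10 - 2*(-2 - 4)) = -12*3 - 12*(10 - 2*(-6)) = -36 - 12*(10 + 12) = -36 - 12*22 = -36 - 1*264 = -36 - 264 = -300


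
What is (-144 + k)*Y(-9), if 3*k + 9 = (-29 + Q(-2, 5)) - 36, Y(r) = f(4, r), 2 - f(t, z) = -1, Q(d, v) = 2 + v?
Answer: -499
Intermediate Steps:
f(t, z) = 3 (f(t, z) = 2 - 1*(-1) = 2 + 1 = 3)
Y(r) = 3
k = -67/3 (k = -3 + ((-29 + (2 + 5)) - 36)/3 = -3 + ((-29 + 7) - 36)/3 = -3 + (-22 - 36)/3 = -3 + (⅓)*(-58) = -3 - 58/3 = -67/3 ≈ -22.333)
(-144 + k)*Y(-9) = (-144 - 67/3)*3 = -499/3*3 = -499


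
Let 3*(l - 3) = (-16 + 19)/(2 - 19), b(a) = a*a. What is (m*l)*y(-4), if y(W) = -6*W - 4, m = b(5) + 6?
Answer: 31000/17 ≈ 1823.5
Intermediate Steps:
b(a) = a²
m = 31 (m = 5² + 6 = 25 + 6 = 31)
l = 50/17 (l = 3 + ((-16 + 19)/(2 - 19))/3 = 3 + (3/(-17))/3 = 3 + (3*(-1/17))/3 = 3 + (⅓)*(-3/17) = 3 - 1/17 = 50/17 ≈ 2.9412)
y(W) = -4 - 6*W
(m*l)*y(-4) = (31*(50/17))*(-4 - 6*(-4)) = 1550*(-4 + 24)/17 = (1550/17)*20 = 31000/17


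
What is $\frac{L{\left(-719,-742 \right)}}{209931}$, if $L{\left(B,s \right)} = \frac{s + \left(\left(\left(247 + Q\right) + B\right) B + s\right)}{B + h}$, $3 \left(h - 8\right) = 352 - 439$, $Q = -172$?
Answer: $- \frac{115388}{38837235} \approx -0.0029711$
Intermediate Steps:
$h = -21$ ($h = 8 + \frac{352 - 439}{3} = 8 + \frac{1}{3} \left(-87\right) = 8 - 29 = -21$)
$L{\left(B,s \right)} = \frac{2 s + B \left(75 + B\right)}{-21 + B}$ ($L{\left(B,s \right)} = \frac{s + \left(\left(\left(247 - 172\right) + B\right) B + s\right)}{B - 21} = \frac{s + \left(\left(75 + B\right) B + s\right)}{-21 + B} = \frac{s + \left(B \left(75 + B\right) + s\right)}{-21 + B} = \frac{s + \left(s + B \left(75 + B\right)\right)}{-21 + B} = \frac{2 s + B \left(75 + B\right)}{-21 + B}$)
$\frac{L{\left(-719,-742 \right)}}{209931} = \frac{\frac{1}{-21 - 719} \left(\left(-719\right)^{2} + 2 \left(-742\right) + 75 \left(-719\right)\right)}{209931} = \frac{516961 - 1484 - 53925}{-740} \cdot \frac{1}{209931} = \left(- \frac{1}{740}\right) 461552 \cdot \frac{1}{209931} = \left(- \frac{115388}{185}\right) \frac{1}{209931} = - \frac{115388}{38837235}$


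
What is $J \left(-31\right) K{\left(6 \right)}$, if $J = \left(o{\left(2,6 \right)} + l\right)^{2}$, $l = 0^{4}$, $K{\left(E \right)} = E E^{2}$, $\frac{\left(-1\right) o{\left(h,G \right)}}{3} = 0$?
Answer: $0$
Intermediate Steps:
$o{\left(h,G \right)} = 0$ ($o{\left(h,G \right)} = \left(-3\right) 0 = 0$)
$K{\left(E \right)} = E^{3}$
$l = 0$
$J = 0$ ($J = \left(0 + 0\right)^{2} = 0^{2} = 0$)
$J \left(-31\right) K{\left(6 \right)} = 0 \left(-31\right) 6^{3} = 0 \cdot 216 = 0$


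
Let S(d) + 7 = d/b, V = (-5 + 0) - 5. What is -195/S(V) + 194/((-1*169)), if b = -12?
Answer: 190552/6253 ≈ 30.474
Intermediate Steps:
V = -10 (V = -5 - 5 = -10)
S(d) = -7 - d/12 (S(d) = -7 + d/(-12) = -7 + d*(-1/12) = -7 - d/12)
-195/S(V) + 194/((-1*169)) = -195/(-7 - 1/12*(-10)) + 194/((-1*169)) = -195/(-7 + 5/6) + 194/(-169) = -195/(-37/6) + 194*(-1/169) = -195*(-6/37) - 194/169 = 1170/37 - 194/169 = 190552/6253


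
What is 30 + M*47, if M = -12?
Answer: -534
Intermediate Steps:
30 + M*47 = 30 - 12*47 = 30 - 564 = -534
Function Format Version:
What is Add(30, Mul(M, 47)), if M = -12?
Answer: -534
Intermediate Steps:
Add(30, Mul(M, 47)) = Add(30, Mul(-12, 47)) = Add(30, -564) = -534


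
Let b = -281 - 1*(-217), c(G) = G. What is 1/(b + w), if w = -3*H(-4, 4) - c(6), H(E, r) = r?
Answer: -1/82 ≈ -0.012195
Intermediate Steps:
b = -64 (b = -281 + 217 = -64)
w = -18 (w = -3*4 - 1*6 = -12 - 6 = -18)
1/(b + w) = 1/(-64 - 18) = 1/(-82) = -1/82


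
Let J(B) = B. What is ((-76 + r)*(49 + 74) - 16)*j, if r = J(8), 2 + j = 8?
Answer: -50280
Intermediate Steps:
j = 6 (j = -2 + 8 = 6)
r = 8
((-76 + r)*(49 + 74) - 16)*j = ((-76 + 8)*(49 + 74) - 16)*6 = (-68*123 - 16)*6 = (-8364 - 16)*6 = -8380*6 = -50280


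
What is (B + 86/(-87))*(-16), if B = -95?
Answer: 133616/87 ≈ 1535.8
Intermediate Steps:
(B + 86/(-87))*(-16) = (-95 + 86/(-87))*(-16) = (-95 + 86*(-1/87))*(-16) = (-95 - 86/87)*(-16) = -8351/87*(-16) = 133616/87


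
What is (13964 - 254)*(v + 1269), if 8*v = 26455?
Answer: 250940985/4 ≈ 6.2735e+7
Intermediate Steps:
v = 26455/8 (v = (⅛)*26455 = 26455/8 ≈ 3306.9)
(13964 - 254)*(v + 1269) = (13964 - 254)*(26455/8 + 1269) = 13710*(36607/8) = 250940985/4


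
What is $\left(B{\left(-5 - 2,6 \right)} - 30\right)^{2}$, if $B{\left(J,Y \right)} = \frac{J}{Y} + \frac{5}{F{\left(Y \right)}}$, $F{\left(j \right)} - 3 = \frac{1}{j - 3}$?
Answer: $\frac{7921}{9} \approx 880.11$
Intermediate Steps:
$F{\left(j \right)} = 3 + \frac{1}{-3 + j}$ ($F{\left(j \right)} = 3 + \frac{1}{j - 3} = 3 + \frac{1}{-3 + j}$)
$B{\left(J,Y \right)} = \frac{J}{Y} + \frac{5 \left(-3 + Y\right)}{-8 + 3 Y}$ ($B{\left(J,Y \right)} = \frac{J}{Y} + \frac{5}{\frac{1}{-3 + Y} \left(-8 + 3 Y\right)} = \frac{J}{Y} + 5 \frac{-3 + Y}{-8 + 3 Y} = \frac{J}{Y} + \frac{5 \left(-3 + Y\right)}{-8 + 3 Y}$)
$\left(B{\left(-5 - 2,6 \right)} - 30\right)^{2} = \left(\frac{\left(-5 - 2\right) \left(-8 + 3 \cdot 6\right) + 5 \cdot 6 \left(-3 + 6\right)}{6 \left(-8 + 3 \cdot 6\right)} - 30\right)^{2} = \left(\frac{- 7 \left(-8 + 18\right) + 5 \cdot 6 \cdot 3}{6 \left(-8 + 18\right)} - 30\right)^{2} = \left(\frac{\left(-7\right) 10 + 90}{6 \cdot 10} - 30\right)^{2} = \left(\frac{1}{6} \cdot \frac{1}{10} \left(-70 + 90\right) - 30\right)^{2} = \left(\frac{1}{6} \cdot \frac{1}{10} \cdot 20 - 30\right)^{2} = \left(\frac{1}{3} - 30\right)^{2} = \left(- \frac{89}{3}\right)^{2} = \frac{7921}{9}$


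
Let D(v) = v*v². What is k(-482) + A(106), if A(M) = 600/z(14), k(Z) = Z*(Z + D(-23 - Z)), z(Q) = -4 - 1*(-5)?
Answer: -46610410154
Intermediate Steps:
D(v) = v³
z(Q) = 1 (z(Q) = -4 + 5 = 1)
k(Z) = Z*(Z + (-23 - Z)³)
A(M) = 600 (A(M) = 600/1 = 600*1 = 600)
k(-482) + A(106) = -482*(-482 - (23 - 482)³) + 600 = -482*(-482 - 1*(-459)³) + 600 = -482*(-482 - 1*(-96702579)) + 600 = -482*(-482 + 96702579) + 600 = -482*96702097 + 600 = -46610410754 + 600 = -46610410154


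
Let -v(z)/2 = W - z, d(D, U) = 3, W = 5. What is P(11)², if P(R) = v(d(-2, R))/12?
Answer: ⅑ ≈ 0.11111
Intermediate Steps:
v(z) = -10 + 2*z (v(z) = -2*(5 - z) = -10 + 2*z)
P(R) = -⅓ (P(R) = (-10 + 2*3)/12 = (-10 + 6)*(1/12) = -4*1/12 = -⅓)
P(11)² = (-⅓)² = ⅑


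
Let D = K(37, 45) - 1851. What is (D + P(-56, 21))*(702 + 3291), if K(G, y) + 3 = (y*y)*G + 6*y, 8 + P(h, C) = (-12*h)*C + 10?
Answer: 349207815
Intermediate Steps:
P(h, C) = 2 - 12*C*h (P(h, C) = -8 + ((-12*h)*C + 10) = -8 + (-12*C*h + 10) = -8 + (10 - 12*C*h) = 2 - 12*C*h)
K(G, y) = -3 + 6*y + G*y**2 (K(G, y) = -3 + ((y*y)*G + 6*y) = -3 + (y**2*G + 6*y) = -3 + (G*y**2 + 6*y) = -3 + (6*y + G*y**2) = -3 + 6*y + G*y**2)
D = 73341 (D = (-3 + 6*45 + 37*45**2) - 1851 = (-3 + 270 + 37*2025) - 1851 = (-3 + 270 + 74925) - 1851 = 75192 - 1851 = 73341)
(D + P(-56, 21))*(702 + 3291) = (73341 + (2 - 12*21*(-56)))*(702 + 3291) = (73341 + (2 + 14112))*3993 = (73341 + 14114)*3993 = 87455*3993 = 349207815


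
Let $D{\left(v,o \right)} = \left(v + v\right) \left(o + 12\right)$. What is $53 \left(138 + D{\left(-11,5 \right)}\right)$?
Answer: $-12508$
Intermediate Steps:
$D{\left(v,o \right)} = 2 v \left(12 + o\right)$
$53 \left(138 + D{\left(-11,5 \right)}\right) = 53 \left(138 + 2 \left(-11\right) \left(12 + 5\right)\right) = 53 \left(138 + 2 \left(-11\right) 17\right) = 53 \left(138 - 374\right) = 53 \left(-236\right) = -12508$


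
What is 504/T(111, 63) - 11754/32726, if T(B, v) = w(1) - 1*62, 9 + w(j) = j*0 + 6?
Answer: -8628957/1063595 ≈ -8.1130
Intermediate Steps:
w(j) = -3 (w(j) = -9 + (j*0 + 6) = -9 + (0 + 6) = -9 + 6 = -3)
T(B, v) = -65 (T(B, v) = -3 - 1*62 = -3 - 62 = -65)
504/T(111, 63) - 11754/32726 = 504/(-65) - 11754/32726 = 504*(-1/65) - 11754*1/32726 = -504/65 - 5877/16363 = -8628957/1063595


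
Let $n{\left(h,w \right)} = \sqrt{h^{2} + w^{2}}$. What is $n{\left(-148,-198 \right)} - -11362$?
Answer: $11362 + 2 \sqrt{15277} \approx 11609.0$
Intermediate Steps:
$n{\left(-148,-198 \right)} - -11362 = \sqrt{\left(-148\right)^{2} + \left(-198\right)^{2}} - -11362 = \sqrt{21904 + 39204} + 11362 = \sqrt{61108} + 11362 = 2 \sqrt{15277} + 11362 = 11362 + 2 \sqrt{15277}$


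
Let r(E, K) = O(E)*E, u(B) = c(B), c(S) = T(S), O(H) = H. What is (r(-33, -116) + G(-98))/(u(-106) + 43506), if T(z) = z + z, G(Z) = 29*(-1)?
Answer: 530/21647 ≈ 0.024484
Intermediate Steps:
G(Z) = -29
T(z) = 2*z
c(S) = 2*S
u(B) = 2*B
r(E, K) = E² (r(E, K) = E*E = E²)
(r(-33, -116) + G(-98))/(u(-106) + 43506) = ((-33)² - 29)/(2*(-106) + 43506) = (1089 - 29)/(-212 + 43506) = 1060/43294 = 1060*(1/43294) = 530/21647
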